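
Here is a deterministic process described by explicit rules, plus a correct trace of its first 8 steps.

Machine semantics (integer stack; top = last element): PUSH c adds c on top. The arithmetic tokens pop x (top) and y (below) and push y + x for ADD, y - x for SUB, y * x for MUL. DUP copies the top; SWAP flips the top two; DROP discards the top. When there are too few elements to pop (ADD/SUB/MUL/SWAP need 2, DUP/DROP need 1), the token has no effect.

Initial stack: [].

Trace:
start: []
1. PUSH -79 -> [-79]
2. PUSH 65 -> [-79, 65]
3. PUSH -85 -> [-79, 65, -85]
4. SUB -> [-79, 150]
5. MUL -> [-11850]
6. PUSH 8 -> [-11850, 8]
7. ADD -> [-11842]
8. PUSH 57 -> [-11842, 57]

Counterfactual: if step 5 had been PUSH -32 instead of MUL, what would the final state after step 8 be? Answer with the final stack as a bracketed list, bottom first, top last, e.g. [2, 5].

[-79, 150, -24, 57]

(re-executing from step 5 with the substitution; state before step 5: [-79, 150])
5. PUSH -32 -> [-79, 150, -32]
6. PUSH 8 -> [-79, 150, -32, 8]
7. ADD -> [-79, 150, -24]
8. PUSH 57 -> [-79, 150, -24, 57]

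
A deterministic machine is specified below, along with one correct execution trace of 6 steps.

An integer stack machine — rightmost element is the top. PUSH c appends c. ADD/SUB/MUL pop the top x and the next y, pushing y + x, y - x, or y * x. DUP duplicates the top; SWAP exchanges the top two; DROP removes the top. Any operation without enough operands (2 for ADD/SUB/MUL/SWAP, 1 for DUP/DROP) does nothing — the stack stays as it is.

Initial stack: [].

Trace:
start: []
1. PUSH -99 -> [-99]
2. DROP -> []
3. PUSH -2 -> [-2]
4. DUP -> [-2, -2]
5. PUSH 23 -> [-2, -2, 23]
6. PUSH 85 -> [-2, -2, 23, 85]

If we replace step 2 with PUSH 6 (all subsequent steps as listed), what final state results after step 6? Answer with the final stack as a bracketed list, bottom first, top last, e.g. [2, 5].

(re-executing from step 2 with the substitution; state before step 2: [-99])
2. PUSH 6 -> [-99, 6]
3. PUSH -2 -> [-99, 6, -2]
4. DUP -> [-99, 6, -2, -2]
5. PUSH 23 -> [-99, 6, -2, -2, 23]
6. PUSH 85 -> [-99, 6, -2, -2, 23, 85]

[-99, 6, -2, -2, 23, 85]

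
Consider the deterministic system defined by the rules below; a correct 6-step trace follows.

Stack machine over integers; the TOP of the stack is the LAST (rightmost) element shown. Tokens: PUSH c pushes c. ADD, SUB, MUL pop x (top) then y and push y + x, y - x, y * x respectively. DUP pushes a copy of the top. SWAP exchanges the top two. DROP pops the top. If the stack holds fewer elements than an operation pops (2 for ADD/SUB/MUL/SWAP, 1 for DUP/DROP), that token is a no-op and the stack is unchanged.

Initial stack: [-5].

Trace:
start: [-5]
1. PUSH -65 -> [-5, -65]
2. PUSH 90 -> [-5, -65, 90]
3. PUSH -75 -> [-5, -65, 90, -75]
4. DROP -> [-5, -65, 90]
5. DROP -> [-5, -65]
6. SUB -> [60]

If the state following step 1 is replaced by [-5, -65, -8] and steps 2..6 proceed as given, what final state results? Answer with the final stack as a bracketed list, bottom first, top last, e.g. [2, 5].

[-5, -57]

state after step 1 := [-5, -65, -8]
2. PUSH 90 -> [-5, -65, -8, 90]
3. PUSH -75 -> [-5, -65, -8, 90, -75]
4. DROP -> [-5, -65, -8, 90]
5. DROP -> [-5, -65, -8]
6. SUB -> [-5, -57]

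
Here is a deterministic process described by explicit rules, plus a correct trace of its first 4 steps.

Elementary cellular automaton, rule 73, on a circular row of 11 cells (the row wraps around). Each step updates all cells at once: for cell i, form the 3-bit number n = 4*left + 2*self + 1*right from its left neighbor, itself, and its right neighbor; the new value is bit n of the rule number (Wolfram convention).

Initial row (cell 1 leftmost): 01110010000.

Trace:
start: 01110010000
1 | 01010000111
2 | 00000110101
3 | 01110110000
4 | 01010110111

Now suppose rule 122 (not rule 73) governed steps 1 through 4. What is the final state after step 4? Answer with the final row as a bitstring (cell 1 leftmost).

10110001111

(re-executing steps 1..4 under rule 122; state before step 1: 01110010000)
1 | 11011101000
2 | 11110110101
3 | 00011111011
4 | 10110001111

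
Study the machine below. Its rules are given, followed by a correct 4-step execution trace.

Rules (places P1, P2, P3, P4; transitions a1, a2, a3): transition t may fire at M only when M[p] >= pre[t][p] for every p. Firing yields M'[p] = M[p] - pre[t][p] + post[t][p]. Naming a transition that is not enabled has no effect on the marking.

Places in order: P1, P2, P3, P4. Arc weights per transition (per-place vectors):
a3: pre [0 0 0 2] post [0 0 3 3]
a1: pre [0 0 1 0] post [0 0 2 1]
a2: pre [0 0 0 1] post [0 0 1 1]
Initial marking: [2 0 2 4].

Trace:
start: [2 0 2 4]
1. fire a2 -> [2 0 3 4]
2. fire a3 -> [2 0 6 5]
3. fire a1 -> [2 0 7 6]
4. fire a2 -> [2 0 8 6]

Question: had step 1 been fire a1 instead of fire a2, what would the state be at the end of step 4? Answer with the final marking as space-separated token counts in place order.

2 0 8 7

(re-executing from step 1 with the substitution; state before step 1: [2 0 2 4])
1. fire a1 -> [2 0 3 5]
2. fire a3 -> [2 0 6 6]
3. fire a1 -> [2 0 7 7]
4. fire a2 -> [2 0 8 7]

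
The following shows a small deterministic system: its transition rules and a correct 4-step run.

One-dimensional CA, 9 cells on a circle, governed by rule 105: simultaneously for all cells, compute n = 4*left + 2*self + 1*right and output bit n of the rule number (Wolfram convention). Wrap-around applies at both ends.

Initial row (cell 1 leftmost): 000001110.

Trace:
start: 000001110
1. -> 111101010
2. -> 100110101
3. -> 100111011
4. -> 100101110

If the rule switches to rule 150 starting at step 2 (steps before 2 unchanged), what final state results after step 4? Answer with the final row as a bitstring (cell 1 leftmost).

011010001

(re-executing steps 2..4 under rule 150; state before step 2: 111101010)
2. -> 011001010
3. -> 100111011
4. -> 011010001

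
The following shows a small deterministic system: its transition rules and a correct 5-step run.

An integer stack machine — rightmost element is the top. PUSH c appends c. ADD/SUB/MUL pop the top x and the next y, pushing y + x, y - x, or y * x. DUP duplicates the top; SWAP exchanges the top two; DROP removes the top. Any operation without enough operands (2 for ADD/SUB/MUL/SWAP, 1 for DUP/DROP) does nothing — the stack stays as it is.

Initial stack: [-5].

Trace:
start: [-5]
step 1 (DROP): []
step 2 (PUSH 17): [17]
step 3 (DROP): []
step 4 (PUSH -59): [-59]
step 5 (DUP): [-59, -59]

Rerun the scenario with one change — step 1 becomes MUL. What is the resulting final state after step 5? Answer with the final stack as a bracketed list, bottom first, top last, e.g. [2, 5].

[-5, -59, -59]

(re-executing from step 1 with the substitution; state before step 1: [-5])
step 1 (MUL): [-5]
step 2 (PUSH 17): [-5, 17]
step 3 (DROP): [-5]
step 4 (PUSH -59): [-5, -59]
step 5 (DUP): [-5, -59, -59]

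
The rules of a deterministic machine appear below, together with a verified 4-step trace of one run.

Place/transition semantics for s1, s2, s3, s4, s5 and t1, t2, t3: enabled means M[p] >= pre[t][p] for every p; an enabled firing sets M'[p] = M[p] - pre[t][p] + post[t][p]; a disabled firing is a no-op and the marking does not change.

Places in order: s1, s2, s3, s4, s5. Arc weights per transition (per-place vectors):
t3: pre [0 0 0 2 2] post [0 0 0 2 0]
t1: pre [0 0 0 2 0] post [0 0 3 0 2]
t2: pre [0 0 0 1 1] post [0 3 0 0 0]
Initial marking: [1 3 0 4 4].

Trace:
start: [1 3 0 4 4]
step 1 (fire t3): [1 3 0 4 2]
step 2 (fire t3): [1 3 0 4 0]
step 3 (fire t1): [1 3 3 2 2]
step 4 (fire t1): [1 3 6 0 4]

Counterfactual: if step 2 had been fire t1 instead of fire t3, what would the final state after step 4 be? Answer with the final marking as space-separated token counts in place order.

1 3 6 0 6

(re-executing from step 2 with the substitution; state before step 2: [1 3 0 4 2])
step 2 (fire t1): [1 3 3 2 4]
step 3 (fire t1): [1 3 6 0 6]
step 4 (fire t1): [1 3 6 0 6]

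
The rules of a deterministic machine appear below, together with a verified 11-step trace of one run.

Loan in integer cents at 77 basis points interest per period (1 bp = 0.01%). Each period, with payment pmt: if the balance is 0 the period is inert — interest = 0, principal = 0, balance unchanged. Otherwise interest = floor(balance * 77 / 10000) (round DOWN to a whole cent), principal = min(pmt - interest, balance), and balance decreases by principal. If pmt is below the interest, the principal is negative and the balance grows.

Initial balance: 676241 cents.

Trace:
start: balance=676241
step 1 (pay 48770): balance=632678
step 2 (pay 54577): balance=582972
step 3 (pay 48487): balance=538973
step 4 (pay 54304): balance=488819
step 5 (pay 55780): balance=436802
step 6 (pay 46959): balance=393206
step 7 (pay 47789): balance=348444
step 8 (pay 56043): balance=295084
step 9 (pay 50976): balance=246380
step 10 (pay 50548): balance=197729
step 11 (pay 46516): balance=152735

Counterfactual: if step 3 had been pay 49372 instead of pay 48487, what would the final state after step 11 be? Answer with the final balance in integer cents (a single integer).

151793

(re-executing from step 3 with the substitution; state before step 3: balance=582972)
step 3 (pay 49372): balance=538088
step 4 (pay 54304): balance=487927
step 5 (pay 55780): balance=435904
step 6 (pay 46959): balance=392301
step 7 (pay 47789): balance=347532
step 8 (pay 56043): balance=294164
step 9 (pay 50976): balance=245453
step 10 (pay 50548): balance=196794
step 11 (pay 46516): balance=151793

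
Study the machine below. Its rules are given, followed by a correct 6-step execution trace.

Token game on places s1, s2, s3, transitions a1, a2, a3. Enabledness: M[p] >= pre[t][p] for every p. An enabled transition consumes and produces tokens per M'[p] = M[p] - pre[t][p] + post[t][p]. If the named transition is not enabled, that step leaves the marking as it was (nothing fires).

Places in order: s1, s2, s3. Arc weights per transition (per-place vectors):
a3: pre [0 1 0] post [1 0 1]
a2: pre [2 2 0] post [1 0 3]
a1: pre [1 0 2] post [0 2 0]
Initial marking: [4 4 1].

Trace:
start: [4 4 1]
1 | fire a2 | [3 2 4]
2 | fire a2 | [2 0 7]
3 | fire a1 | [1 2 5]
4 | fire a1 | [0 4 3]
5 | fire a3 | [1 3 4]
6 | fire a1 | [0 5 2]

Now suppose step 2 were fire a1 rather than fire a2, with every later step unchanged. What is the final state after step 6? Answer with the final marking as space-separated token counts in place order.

(re-executing from step 2 with the substitution; state before step 2: [3 2 4])
2 | fire a1 | [2 4 2]
3 | fire a1 | [1 6 0]
4 | fire a1 | [1 6 0]
5 | fire a3 | [2 5 1]
6 | fire a1 | [2 5 1]

2 5 1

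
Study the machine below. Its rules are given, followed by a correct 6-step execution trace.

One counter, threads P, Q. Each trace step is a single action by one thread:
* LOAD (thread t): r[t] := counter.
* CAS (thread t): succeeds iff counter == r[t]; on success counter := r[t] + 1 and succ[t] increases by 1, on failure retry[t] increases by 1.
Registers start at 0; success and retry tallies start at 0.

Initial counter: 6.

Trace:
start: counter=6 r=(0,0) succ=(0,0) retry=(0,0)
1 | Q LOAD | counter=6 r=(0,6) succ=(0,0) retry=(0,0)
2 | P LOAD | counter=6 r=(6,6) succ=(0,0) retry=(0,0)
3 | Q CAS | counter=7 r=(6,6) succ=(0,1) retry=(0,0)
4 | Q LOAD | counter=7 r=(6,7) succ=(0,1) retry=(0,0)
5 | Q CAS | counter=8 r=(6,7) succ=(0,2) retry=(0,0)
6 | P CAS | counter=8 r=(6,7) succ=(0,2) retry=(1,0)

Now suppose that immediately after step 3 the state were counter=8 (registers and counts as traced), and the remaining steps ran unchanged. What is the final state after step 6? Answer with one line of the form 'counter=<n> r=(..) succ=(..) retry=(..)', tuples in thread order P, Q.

counter=9 r=(6,8) succ=(0,2) retry=(1,0)

state after step 3 := counter=8 r=(6,6) succ=(0,1) retry=(0,0)
4 | Q LOAD | counter=8 r=(6,8) succ=(0,1) retry=(0,0)
5 | Q CAS | counter=9 r=(6,8) succ=(0,2) retry=(0,0)
6 | P CAS | counter=9 r=(6,8) succ=(0,2) retry=(1,0)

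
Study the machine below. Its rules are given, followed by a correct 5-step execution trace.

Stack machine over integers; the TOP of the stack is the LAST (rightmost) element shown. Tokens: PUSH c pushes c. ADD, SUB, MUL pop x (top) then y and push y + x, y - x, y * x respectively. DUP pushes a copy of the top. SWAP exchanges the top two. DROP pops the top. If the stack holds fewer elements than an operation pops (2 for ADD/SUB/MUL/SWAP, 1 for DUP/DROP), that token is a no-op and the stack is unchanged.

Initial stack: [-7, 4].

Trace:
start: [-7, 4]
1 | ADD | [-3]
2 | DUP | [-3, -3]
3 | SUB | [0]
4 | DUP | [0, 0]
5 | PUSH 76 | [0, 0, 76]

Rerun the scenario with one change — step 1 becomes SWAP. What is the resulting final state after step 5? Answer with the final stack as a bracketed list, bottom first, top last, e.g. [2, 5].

(re-executing from step 1 with the substitution; state before step 1: [-7, 4])
1 | SWAP | [4, -7]
2 | DUP | [4, -7, -7]
3 | SUB | [4, 0]
4 | DUP | [4, 0, 0]
5 | PUSH 76 | [4, 0, 0, 76]

[4, 0, 0, 76]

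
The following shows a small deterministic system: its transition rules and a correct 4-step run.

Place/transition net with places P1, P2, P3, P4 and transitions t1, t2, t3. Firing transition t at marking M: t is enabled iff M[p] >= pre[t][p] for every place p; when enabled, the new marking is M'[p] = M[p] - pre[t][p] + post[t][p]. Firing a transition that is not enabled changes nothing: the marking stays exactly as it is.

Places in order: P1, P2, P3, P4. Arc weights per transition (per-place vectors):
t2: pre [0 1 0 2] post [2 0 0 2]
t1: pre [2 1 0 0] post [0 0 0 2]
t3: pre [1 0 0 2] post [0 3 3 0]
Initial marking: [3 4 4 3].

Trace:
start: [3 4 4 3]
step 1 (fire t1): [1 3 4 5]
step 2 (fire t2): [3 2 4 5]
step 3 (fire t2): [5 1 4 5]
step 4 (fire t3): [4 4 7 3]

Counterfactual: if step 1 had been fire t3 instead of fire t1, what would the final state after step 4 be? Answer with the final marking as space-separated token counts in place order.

(re-executing from step 1 with the substitution; state before step 1: [3 4 4 3])
step 1 (fire t3): [2 7 7 1]
step 2 (fire t2): [2 7 7 1]
step 3 (fire t2): [2 7 7 1]
step 4 (fire t3): [2 7 7 1]

2 7 7 1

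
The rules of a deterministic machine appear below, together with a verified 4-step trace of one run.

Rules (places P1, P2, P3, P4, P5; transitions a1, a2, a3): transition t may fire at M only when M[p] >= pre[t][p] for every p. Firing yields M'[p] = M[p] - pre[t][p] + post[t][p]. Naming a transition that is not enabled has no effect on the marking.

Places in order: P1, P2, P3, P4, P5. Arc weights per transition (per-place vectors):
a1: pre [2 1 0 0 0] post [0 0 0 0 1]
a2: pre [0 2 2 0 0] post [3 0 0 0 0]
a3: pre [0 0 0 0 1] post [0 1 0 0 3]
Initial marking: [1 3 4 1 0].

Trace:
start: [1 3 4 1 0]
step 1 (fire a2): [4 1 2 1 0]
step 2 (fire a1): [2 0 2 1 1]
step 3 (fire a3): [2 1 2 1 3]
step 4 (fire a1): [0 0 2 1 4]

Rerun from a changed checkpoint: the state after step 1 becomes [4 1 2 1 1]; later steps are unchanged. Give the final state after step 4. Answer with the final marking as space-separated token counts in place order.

0 0 2 1 5

state after step 1 := [4 1 2 1 1]
step 2 (fire a1): [2 0 2 1 2]
step 3 (fire a3): [2 1 2 1 4]
step 4 (fire a1): [0 0 2 1 5]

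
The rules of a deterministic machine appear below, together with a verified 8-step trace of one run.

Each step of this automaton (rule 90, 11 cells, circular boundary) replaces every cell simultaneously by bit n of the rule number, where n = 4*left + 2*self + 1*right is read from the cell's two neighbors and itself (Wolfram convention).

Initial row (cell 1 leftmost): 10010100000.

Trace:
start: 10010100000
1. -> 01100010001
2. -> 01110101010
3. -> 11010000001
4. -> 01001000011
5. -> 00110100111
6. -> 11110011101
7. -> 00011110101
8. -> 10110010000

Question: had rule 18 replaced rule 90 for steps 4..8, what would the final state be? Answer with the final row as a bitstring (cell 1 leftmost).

(re-executing steps 4..8 under rule 18; state before step 4: 11010000001)
4. -> 00001000010
5. -> 00010100101
6. -> 10100011000
7. -> 00010100101
8. -> 10100011000

10100011000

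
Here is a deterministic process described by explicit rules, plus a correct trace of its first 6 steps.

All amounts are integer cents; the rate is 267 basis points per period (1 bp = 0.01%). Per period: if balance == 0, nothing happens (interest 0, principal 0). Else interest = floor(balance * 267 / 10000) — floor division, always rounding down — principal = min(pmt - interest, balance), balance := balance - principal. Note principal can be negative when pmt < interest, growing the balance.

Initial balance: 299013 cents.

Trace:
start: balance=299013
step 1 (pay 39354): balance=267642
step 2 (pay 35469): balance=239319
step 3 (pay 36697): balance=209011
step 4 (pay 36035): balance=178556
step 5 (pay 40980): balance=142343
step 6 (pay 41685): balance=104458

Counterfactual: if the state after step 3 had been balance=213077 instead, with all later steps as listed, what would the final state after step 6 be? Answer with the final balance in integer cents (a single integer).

108858

state after step 3 := balance=213077
step 4 (pay 36035): balance=182731
step 5 (pay 40980): balance=146629
step 6 (pay 41685): balance=108858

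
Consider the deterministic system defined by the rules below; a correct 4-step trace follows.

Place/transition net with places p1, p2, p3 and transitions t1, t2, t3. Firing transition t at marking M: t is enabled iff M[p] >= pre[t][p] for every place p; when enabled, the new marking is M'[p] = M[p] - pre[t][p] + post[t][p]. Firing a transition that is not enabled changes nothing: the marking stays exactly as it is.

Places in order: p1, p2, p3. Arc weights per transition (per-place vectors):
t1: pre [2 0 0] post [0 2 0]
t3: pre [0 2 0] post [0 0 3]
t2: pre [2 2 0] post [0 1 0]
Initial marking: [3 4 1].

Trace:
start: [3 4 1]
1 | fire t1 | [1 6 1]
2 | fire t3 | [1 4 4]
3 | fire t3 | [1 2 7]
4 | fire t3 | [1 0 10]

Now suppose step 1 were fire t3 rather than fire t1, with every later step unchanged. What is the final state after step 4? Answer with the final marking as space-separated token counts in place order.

3 0 7

(re-executing from step 1 with the substitution; state before step 1: [3 4 1])
1 | fire t3 | [3 2 4]
2 | fire t3 | [3 0 7]
3 | fire t3 | [3 0 7]
4 | fire t3 | [3 0 7]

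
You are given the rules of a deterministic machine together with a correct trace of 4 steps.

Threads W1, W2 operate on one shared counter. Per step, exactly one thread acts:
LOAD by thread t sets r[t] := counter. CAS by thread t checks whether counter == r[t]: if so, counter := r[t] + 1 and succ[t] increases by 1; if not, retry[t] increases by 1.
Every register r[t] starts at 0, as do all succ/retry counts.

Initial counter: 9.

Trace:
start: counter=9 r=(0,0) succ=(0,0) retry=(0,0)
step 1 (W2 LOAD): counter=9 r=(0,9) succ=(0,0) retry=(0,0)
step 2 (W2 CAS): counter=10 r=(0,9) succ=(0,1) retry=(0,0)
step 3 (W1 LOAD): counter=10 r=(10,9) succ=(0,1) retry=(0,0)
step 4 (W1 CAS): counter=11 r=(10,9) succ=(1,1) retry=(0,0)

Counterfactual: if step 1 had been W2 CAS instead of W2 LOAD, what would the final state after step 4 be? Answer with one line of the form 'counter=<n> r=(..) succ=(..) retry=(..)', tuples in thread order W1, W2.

(re-executing from step 1 with the substitution; state before step 1: counter=9 r=(0,0) succ=(0,0) retry=(0,0))
step 1 (W2 CAS): counter=9 r=(0,0) succ=(0,0) retry=(0,1)
step 2 (W2 CAS): counter=9 r=(0,0) succ=(0,0) retry=(0,2)
step 3 (W1 LOAD): counter=9 r=(9,0) succ=(0,0) retry=(0,2)
step 4 (W1 CAS): counter=10 r=(9,0) succ=(1,0) retry=(0,2)

counter=10 r=(9,0) succ=(1,0) retry=(0,2)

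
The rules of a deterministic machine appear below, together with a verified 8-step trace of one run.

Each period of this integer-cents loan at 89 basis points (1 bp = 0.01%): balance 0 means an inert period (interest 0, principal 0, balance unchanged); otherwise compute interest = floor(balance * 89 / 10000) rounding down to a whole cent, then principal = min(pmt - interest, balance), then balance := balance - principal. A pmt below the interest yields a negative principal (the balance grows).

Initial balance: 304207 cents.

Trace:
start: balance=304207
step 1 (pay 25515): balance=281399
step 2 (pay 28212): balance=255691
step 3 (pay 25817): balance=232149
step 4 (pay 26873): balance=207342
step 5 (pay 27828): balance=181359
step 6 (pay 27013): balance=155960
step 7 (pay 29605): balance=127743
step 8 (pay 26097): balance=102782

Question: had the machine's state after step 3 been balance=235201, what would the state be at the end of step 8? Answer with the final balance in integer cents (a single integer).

105971

state after step 3 := balance=235201
step 4 (pay 26873): balance=210421
step 5 (pay 27828): balance=184465
step 6 (pay 27013): balance=159093
step 7 (pay 29605): balance=130903
step 8 (pay 26097): balance=105971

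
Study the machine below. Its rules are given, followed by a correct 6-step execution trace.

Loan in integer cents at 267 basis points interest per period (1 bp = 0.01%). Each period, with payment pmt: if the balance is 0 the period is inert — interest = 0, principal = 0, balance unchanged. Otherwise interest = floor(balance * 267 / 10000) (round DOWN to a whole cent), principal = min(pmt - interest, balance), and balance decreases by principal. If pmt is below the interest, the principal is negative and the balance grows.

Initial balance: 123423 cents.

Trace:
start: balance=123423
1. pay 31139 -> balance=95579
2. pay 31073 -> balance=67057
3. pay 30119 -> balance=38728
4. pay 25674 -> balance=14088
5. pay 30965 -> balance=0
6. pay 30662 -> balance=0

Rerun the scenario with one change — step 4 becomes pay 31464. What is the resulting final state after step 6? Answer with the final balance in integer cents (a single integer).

0

(re-executing from step 4 with the substitution; state before step 4: balance=38728)
4. pay 31464 -> balance=8298
5. pay 30965 -> balance=0
6. pay 30662 -> balance=0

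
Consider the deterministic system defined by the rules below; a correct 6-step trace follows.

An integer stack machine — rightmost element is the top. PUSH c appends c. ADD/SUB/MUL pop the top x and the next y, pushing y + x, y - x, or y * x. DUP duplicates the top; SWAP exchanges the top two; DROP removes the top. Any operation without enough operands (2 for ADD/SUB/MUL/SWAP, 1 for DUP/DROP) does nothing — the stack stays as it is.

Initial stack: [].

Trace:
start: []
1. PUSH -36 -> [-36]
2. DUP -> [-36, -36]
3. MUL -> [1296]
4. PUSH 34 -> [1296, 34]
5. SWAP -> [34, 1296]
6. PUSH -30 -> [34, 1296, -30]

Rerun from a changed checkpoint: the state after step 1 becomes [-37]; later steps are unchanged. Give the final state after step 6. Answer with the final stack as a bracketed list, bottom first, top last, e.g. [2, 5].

[34, 1369, -30]

state after step 1 := [-37]
2. DUP -> [-37, -37]
3. MUL -> [1369]
4. PUSH 34 -> [1369, 34]
5. SWAP -> [34, 1369]
6. PUSH -30 -> [34, 1369, -30]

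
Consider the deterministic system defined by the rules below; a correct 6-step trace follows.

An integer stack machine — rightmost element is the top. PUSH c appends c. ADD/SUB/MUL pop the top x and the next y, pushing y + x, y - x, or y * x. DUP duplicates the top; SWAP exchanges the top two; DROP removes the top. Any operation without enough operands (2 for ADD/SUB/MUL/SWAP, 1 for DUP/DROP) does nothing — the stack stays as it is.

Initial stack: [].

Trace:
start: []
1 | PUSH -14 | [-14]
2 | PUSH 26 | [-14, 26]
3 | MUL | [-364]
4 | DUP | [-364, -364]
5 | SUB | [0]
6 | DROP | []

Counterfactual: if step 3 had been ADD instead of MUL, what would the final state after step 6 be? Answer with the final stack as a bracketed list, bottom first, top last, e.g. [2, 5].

(re-executing from step 3 with the substitution; state before step 3: [-14, 26])
3 | ADD | [12]
4 | DUP | [12, 12]
5 | SUB | [0]
6 | DROP | []

[]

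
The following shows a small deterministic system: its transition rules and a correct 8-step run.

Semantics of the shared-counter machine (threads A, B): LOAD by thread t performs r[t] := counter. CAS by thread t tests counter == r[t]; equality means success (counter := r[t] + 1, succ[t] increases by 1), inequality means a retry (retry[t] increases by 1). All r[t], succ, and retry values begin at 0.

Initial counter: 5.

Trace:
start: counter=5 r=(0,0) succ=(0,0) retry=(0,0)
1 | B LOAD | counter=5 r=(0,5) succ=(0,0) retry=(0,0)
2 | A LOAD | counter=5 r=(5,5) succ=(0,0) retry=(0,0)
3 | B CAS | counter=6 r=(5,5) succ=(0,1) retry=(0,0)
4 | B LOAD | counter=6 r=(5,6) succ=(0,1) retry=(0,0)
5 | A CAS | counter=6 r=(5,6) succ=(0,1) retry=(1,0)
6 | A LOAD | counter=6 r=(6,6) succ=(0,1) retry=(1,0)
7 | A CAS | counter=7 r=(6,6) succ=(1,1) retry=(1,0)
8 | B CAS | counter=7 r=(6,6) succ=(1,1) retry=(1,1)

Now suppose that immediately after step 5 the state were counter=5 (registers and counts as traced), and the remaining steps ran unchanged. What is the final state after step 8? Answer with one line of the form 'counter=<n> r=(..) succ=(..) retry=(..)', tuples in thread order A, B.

state after step 5 := counter=5 r=(5,6) succ=(0,1) retry=(1,0)
6 | A LOAD | counter=5 r=(5,6) succ=(0,1) retry=(1,0)
7 | A CAS | counter=6 r=(5,6) succ=(1,1) retry=(1,0)
8 | B CAS | counter=7 r=(5,6) succ=(1,2) retry=(1,0)

counter=7 r=(5,6) succ=(1,2) retry=(1,0)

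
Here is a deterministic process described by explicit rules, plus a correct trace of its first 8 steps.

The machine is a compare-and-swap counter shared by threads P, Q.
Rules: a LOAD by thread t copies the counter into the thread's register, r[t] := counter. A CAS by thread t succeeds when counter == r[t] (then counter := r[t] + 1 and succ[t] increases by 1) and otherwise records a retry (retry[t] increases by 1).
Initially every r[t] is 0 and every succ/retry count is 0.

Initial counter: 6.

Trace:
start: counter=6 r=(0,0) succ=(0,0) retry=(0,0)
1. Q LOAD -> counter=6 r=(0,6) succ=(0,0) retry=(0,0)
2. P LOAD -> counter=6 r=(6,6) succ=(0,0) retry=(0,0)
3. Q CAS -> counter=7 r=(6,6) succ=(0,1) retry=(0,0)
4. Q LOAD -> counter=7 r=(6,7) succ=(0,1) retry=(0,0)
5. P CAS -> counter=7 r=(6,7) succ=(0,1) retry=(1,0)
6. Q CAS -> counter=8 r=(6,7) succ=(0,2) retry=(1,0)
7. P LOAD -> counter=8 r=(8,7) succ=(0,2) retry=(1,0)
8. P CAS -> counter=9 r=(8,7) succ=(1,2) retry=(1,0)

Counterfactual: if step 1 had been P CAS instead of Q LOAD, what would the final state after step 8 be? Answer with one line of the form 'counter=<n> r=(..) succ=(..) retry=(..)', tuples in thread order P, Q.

(re-executing from step 1 with the substitution; state before step 1: counter=6 r=(0,0) succ=(0,0) retry=(0,0))
1. P CAS -> counter=6 r=(0,0) succ=(0,0) retry=(1,0)
2. P LOAD -> counter=6 r=(6,0) succ=(0,0) retry=(1,0)
3. Q CAS -> counter=6 r=(6,0) succ=(0,0) retry=(1,1)
4. Q LOAD -> counter=6 r=(6,6) succ=(0,0) retry=(1,1)
5. P CAS -> counter=7 r=(6,6) succ=(1,0) retry=(1,1)
6. Q CAS -> counter=7 r=(6,6) succ=(1,0) retry=(1,2)
7. P LOAD -> counter=7 r=(7,6) succ=(1,0) retry=(1,2)
8. P CAS -> counter=8 r=(7,6) succ=(2,0) retry=(1,2)

counter=8 r=(7,6) succ=(2,0) retry=(1,2)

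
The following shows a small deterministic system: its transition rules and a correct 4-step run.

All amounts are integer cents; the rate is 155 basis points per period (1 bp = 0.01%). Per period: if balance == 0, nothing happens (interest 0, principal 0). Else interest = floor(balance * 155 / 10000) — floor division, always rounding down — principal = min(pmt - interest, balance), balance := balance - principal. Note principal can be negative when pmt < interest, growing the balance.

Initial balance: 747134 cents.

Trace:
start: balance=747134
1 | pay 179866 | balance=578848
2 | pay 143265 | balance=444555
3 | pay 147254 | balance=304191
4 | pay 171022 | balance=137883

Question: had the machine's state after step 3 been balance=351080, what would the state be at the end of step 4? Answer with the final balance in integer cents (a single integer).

185499

state after step 3 := balance=351080
4 | pay 171022 | balance=185499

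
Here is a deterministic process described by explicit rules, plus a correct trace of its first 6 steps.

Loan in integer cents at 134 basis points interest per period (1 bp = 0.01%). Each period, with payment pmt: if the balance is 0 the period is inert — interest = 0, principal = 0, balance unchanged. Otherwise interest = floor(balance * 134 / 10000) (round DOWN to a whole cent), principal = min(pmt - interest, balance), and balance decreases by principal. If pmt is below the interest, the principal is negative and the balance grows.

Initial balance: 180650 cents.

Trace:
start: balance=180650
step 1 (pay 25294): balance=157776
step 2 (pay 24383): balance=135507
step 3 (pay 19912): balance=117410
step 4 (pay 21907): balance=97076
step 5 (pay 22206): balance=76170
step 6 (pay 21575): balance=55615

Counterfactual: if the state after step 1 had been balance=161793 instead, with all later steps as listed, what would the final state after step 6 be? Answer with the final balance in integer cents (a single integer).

59909

state after step 1 := balance=161793
step 2 (pay 24383): balance=139578
step 3 (pay 19912): balance=121536
step 4 (pay 21907): balance=101257
step 5 (pay 22206): balance=80407
step 6 (pay 21575): balance=59909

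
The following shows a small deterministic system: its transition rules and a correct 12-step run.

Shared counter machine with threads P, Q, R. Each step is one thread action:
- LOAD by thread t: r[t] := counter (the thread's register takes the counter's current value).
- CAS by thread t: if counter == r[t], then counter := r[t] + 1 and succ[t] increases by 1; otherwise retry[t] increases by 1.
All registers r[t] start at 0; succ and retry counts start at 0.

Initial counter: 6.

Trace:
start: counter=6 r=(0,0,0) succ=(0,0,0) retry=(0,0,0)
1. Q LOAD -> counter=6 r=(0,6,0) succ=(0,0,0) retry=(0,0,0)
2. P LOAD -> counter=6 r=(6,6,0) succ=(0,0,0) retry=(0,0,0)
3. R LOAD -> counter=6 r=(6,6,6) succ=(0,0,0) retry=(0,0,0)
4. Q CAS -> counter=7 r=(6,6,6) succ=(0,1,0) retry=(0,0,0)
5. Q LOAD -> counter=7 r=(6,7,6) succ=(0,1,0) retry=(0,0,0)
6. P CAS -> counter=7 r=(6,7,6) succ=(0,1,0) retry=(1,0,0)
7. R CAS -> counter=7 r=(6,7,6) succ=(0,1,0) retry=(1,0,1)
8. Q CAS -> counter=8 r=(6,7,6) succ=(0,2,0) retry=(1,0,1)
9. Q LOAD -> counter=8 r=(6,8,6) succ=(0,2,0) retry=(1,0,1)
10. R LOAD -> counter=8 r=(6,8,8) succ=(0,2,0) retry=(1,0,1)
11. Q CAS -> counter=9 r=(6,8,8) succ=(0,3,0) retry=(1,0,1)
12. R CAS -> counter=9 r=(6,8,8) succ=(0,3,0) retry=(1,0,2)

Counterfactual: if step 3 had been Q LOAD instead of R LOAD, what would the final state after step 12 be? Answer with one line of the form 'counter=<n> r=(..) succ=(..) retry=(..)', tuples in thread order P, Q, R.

counter=9 r=(6,8,8) succ=(0,3,0) retry=(1,0,2)

(re-executing from step 3 with the substitution; state before step 3: counter=6 r=(6,6,0) succ=(0,0,0) retry=(0,0,0))
3. Q LOAD -> counter=6 r=(6,6,0) succ=(0,0,0) retry=(0,0,0)
4. Q CAS -> counter=7 r=(6,6,0) succ=(0,1,0) retry=(0,0,0)
5. Q LOAD -> counter=7 r=(6,7,0) succ=(0,1,0) retry=(0,0,0)
6. P CAS -> counter=7 r=(6,7,0) succ=(0,1,0) retry=(1,0,0)
7. R CAS -> counter=7 r=(6,7,0) succ=(0,1,0) retry=(1,0,1)
8. Q CAS -> counter=8 r=(6,7,0) succ=(0,2,0) retry=(1,0,1)
9. Q LOAD -> counter=8 r=(6,8,0) succ=(0,2,0) retry=(1,0,1)
10. R LOAD -> counter=8 r=(6,8,8) succ=(0,2,0) retry=(1,0,1)
11. Q CAS -> counter=9 r=(6,8,8) succ=(0,3,0) retry=(1,0,1)
12. R CAS -> counter=9 r=(6,8,8) succ=(0,3,0) retry=(1,0,2)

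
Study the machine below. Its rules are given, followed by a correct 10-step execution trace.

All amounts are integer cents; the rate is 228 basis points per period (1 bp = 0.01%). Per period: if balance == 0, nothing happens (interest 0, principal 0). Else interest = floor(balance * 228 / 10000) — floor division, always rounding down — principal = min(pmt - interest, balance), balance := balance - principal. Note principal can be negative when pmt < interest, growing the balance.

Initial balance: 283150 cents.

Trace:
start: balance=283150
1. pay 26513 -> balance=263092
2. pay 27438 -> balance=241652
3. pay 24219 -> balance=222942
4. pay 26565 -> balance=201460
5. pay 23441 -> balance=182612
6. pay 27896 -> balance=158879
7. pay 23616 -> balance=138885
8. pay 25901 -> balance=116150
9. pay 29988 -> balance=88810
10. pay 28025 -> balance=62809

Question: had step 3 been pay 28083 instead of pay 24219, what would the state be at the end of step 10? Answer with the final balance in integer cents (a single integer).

(re-executing from step 3 with the substitution; state before step 3: balance=241652)
3. pay 28083 -> balance=219078
4. pay 26565 -> balance=197507
5. pay 23441 -> balance=178569
6. pay 27896 -> balance=154744
7. pay 23616 -> balance=134656
8. pay 25901 -> balance=111825
9. pay 29988 -> balance=84386
10. pay 28025 -> balance=58285

58285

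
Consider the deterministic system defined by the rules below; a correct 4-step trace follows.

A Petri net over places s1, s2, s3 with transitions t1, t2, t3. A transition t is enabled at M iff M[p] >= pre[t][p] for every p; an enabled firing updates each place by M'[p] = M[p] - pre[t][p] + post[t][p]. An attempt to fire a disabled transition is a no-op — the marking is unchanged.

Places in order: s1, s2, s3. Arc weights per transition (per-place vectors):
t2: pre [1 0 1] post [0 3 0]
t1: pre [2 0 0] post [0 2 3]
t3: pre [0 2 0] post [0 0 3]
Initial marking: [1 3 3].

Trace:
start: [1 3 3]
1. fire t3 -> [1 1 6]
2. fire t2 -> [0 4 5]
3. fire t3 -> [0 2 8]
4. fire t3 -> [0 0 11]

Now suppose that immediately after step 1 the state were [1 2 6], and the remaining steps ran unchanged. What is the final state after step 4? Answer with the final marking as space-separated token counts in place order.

0 1 11

state after step 1 := [1 2 6]
2. fire t2 -> [0 5 5]
3. fire t3 -> [0 3 8]
4. fire t3 -> [0 1 11]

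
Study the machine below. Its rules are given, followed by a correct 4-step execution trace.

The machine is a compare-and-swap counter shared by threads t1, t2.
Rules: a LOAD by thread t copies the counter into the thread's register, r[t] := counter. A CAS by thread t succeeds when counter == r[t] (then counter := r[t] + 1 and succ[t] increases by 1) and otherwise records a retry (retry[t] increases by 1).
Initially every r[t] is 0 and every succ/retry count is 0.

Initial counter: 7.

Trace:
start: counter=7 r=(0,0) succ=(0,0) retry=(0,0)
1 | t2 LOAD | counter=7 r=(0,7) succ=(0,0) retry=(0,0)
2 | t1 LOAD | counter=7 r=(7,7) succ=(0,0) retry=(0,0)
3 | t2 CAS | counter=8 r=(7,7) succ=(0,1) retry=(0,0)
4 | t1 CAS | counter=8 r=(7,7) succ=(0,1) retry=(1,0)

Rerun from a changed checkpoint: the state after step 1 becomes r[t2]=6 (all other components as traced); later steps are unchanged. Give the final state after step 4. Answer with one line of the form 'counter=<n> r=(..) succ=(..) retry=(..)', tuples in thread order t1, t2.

counter=8 r=(7,6) succ=(1,0) retry=(0,1)

state after step 1 := counter=7 r=(0,6) succ=(0,0) retry=(0,0)
2 | t1 LOAD | counter=7 r=(7,6) succ=(0,0) retry=(0,0)
3 | t2 CAS | counter=7 r=(7,6) succ=(0,0) retry=(0,1)
4 | t1 CAS | counter=8 r=(7,6) succ=(1,0) retry=(0,1)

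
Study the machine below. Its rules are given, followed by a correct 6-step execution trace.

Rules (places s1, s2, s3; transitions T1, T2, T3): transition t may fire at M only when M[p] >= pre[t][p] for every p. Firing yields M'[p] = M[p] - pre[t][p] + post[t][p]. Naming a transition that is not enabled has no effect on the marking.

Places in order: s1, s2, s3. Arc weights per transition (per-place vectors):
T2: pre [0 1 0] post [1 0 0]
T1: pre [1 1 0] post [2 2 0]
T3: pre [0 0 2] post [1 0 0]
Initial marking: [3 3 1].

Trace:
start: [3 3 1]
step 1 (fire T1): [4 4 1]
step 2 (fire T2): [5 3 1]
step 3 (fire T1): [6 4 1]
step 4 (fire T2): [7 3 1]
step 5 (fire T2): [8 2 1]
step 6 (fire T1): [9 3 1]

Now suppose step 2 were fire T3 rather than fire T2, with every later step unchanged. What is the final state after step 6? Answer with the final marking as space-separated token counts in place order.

(re-executing from step 2 with the substitution; state before step 2: [4 4 1])
step 2 (fire T3): [4 4 1]
step 3 (fire T1): [5 5 1]
step 4 (fire T2): [6 4 1]
step 5 (fire T2): [7 3 1]
step 6 (fire T1): [8 4 1]

8 4 1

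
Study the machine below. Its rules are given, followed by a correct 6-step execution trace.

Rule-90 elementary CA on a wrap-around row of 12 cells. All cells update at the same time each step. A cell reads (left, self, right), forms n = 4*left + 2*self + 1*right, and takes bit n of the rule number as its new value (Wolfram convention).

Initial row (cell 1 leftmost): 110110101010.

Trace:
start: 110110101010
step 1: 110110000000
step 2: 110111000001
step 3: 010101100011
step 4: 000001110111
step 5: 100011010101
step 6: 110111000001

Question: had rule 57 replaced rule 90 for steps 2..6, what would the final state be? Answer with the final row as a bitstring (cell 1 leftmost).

011011011001

(re-executing steps 2..6 under rule 57; state before step 2: 110110000000)
step 2: 101101111110
step 3: 011011000001
step 4: 110110111100
step 5: 101101100010
step 6: 011011011001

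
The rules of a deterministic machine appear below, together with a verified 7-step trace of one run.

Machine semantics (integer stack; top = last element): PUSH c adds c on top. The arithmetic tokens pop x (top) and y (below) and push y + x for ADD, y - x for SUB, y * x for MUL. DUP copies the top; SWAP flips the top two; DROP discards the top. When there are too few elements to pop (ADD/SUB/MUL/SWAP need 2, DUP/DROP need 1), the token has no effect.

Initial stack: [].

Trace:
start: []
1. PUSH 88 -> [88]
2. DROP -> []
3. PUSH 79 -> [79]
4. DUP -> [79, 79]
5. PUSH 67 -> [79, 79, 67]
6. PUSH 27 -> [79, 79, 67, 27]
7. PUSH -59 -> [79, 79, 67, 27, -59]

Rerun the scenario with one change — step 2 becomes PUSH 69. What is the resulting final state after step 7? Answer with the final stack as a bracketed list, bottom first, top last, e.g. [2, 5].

(re-executing from step 2 with the substitution; state before step 2: [88])
2. PUSH 69 -> [88, 69]
3. PUSH 79 -> [88, 69, 79]
4. DUP -> [88, 69, 79, 79]
5. PUSH 67 -> [88, 69, 79, 79, 67]
6. PUSH 27 -> [88, 69, 79, 79, 67, 27]
7. PUSH -59 -> [88, 69, 79, 79, 67, 27, -59]

[88, 69, 79, 79, 67, 27, -59]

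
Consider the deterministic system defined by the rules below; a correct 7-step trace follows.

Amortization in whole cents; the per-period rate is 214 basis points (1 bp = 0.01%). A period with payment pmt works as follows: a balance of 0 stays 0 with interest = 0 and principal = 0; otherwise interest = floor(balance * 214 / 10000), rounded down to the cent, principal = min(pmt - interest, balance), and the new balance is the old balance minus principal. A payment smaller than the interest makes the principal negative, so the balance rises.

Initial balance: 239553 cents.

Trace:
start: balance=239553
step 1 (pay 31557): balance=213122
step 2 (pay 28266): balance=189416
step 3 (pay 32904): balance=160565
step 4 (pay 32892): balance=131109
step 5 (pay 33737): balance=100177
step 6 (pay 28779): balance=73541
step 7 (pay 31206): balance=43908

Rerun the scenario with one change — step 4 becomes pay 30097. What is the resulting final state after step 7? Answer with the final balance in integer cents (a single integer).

46887

(re-executing from step 4 with the substitution; state before step 4: balance=160565)
step 4 (pay 30097): balance=133904
step 5 (pay 33737): balance=103032
step 6 (pay 28779): balance=76457
step 7 (pay 31206): balance=46887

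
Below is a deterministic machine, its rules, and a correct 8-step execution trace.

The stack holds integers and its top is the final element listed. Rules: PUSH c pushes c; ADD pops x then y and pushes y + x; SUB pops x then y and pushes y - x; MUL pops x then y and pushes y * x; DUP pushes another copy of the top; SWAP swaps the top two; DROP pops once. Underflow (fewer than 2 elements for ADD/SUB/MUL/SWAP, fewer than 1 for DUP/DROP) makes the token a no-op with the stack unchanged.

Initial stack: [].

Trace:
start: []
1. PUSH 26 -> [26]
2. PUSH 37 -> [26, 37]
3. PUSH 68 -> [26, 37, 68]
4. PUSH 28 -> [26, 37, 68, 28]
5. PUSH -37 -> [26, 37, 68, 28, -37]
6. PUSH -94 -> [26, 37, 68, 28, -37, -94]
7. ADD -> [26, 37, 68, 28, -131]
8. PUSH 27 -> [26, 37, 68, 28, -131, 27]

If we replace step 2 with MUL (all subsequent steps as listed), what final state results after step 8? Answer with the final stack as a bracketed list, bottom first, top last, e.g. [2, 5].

(re-executing from step 2 with the substitution; state before step 2: [26])
2. MUL -> [26]
3. PUSH 68 -> [26, 68]
4. PUSH 28 -> [26, 68, 28]
5. PUSH -37 -> [26, 68, 28, -37]
6. PUSH -94 -> [26, 68, 28, -37, -94]
7. ADD -> [26, 68, 28, -131]
8. PUSH 27 -> [26, 68, 28, -131, 27]

[26, 68, 28, -131, 27]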